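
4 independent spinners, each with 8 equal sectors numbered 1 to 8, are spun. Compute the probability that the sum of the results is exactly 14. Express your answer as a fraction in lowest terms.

There are 8^4 = 4096 equally likely outcomes.
The number of ordered 4-tuples from {1,…,8} summing to 14 is 246.
P(sum = 14) = 246/4096 = 123/2048.

123/2048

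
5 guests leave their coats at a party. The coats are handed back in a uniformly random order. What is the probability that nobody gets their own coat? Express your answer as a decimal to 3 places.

This is the derangement probability: permutations of 5 with no fixed point.
D(5) = 5! · (1 − 1/1! + 1/2! − ··· + (−1)^5/5!) = 44.
P = 44/120 = 11/30 ≈ 0.367.

0.367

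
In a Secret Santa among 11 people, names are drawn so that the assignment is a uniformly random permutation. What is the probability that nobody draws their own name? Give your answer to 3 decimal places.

This is the derangement probability: permutations of 11 with no fixed point.
D(11) = 11! · (1 − 1/1! + 1/2! − ··· + (−1)^11/11!) = 14684570.
P = 14684570/39916800 = 1468457/3991680 ≈ 0.368.

0.368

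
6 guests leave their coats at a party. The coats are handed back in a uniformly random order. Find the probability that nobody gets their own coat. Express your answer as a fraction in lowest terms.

This is the derangement probability: permutations of 6 with no fixed point.
D(6) = 6! · (1 − 1/1! + 1/2! − ··· + (−1)^6/6!) = 265.
P = 265/720 = 53/144.

53/144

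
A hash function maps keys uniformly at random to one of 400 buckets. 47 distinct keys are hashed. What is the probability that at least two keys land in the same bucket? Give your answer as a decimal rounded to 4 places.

0.9400

It's easier to compute the probability that all 47 are distinct.
P(all distinct) = 400/400 · 399/400 · ··· · 354/400 ≈ 0.0600.
So the probability of at least one match is 1 − 0.0600 = 0.9400.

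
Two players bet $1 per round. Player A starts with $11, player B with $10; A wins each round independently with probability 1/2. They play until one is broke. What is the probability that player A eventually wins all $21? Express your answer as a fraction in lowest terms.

With a fair step, P(i) = ½P(i−1) + ½P(i+1) with P(0)=0, P(21)=1 has the linear solution P(i) = i/21.
P(11) = 11/21.

11/21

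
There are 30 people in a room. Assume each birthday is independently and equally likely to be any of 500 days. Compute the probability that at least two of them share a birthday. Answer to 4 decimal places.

0.5884

It's easier to compute the probability that all 30 are distinct.
P(all distinct) = 500/500 · 499/500 · ··· · 471/500 ≈ 0.4116.
So the probability of at least one match is 1 − 0.4116 = 0.5884.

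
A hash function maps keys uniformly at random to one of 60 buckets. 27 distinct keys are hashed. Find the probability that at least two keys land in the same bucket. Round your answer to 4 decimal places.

It's easier to compute the probability that all 27 are distinct.
P(all distinct) = 60/60 · 59/60 · ··· · 34/60 ≈ 0.0009.
So the probability of at least one match is 1 − 0.0009 = 0.9991.

0.9991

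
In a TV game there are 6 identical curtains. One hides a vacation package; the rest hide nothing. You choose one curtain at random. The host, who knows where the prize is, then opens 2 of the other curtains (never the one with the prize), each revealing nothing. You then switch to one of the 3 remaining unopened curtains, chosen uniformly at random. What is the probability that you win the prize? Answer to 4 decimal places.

0.2778

Your original curtain holds the prize with probability 1/6, so the other 5 collectively hold it with probability 5/6.
The host can always find 2 empty curtains to open, so the reveals don't change that 5/6; it is now spread over the 3 remaining unopened curtains.
P(win by switching) = (5/6) · (1/3) = 5/18 ≈ 0.2778.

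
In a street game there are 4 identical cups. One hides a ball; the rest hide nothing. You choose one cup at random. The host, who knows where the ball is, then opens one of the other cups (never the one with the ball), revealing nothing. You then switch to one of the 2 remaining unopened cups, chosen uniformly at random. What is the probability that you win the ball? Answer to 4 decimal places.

0.3750

Your original cup holds the ball with probability 1/4, so the other 3 collectively hold it with probability 3/4.
The host can always find an empty cup to open, so this doesn't change that 3/4; it is now spread over the 2 remaining unopened cups.
P(win by switching) = (3/4) · (1/2) = 3/8 ≈ 0.3750.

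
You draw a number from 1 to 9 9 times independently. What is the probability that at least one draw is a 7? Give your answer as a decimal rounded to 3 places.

P(no draw is a 7) = (8/9)^9 ≈ 0.346.
P(at least one) = 1 − 0.346 = 0.654.

0.654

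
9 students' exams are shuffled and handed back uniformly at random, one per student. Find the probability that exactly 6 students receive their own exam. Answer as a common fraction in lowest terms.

Choose which 6 of the 9 are fixed: C(9,6) = 84 ways.
The remaining 3 must have no fixed point: D(3) = 2.
P = 84·2/362880 = 1/2160.

1/2160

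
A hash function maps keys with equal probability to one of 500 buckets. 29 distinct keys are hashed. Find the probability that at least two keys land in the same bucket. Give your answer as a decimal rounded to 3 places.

It's easier to compute the probability that all 29 are distinct.
P(all distinct) = 500/500 · 499/500 · ··· · 472/500 ≈ 0.437.
So the probability of at least one match is 1 − 0.437 = 0.563.

0.563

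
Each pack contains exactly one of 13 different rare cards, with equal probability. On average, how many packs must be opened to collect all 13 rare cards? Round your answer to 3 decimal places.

After i distinct types are collected, each trial gives a new one with probability (13−i)/13, so the expected wait for the next new type is 13/(13−i).
E = 13/13 + 13/12 + 13/11 + 13/10 + 13/9 + 13/8 + 13/7 + 13/6 + 13/5 + 13/4 + 13/3 + 13/2 + 13/1 = 1145993/27720 ≈ 41.342.

41.342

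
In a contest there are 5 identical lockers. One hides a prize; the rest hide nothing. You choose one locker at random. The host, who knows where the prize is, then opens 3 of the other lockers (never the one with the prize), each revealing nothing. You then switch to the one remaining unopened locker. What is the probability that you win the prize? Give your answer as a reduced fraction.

Your original locker holds the prize with probability 1/5, so the other 4 collectively hold it with probability 4/5.
The host can always find 3 empty lockers to open, so the reveals don't change that 4/5; it is now spread over the 1 remaining unopened locker.
P(win by switching) = (4/5) · (1/1) = 4/5.

4/5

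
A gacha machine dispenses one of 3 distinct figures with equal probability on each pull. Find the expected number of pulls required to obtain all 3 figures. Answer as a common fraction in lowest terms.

11/2

After i distinct types are collected, each trial gives a new one with probability (3−i)/3, so the expected wait for the next new type is 3/(3−i).
E = 3/3 + 3/2 + 3/1 = 11/2.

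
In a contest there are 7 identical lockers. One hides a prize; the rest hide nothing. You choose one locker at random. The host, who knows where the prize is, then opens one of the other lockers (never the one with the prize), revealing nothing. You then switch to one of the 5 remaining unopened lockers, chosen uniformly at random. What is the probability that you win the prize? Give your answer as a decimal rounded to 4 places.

Your original locker holds the prize with probability 1/7, so the other 6 collectively hold it with probability 6/7.
The host can always find an empty locker to open, so this doesn't change that 6/7; it is now spread over the 5 remaining unopened lockers.
P(win by switching) = (6/7) · (1/5) = 6/35 ≈ 0.1714.

0.1714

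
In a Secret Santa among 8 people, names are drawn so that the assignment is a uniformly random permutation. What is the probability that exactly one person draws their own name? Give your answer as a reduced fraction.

103/280

Choose which one is fixed: C(8,1) = 8 ways.
The remaining 7 must have no fixed point: D(7) = 1854.
P = 8·1854/40320 = 103/280.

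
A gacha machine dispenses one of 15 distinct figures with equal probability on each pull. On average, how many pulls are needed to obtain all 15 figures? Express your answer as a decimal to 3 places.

49.773

After i distinct types are collected, each trial gives a new one with probability (15−i)/15, so the expected wait for the next new type is 15/(15−i).
E = 15/15 + 15/14 + 15/13 + 15/12 + 15/11 + 15/10 + 15/9 + 15/8 + 15/7 + 15/6 + 15/5 + 15/4 + 15/3 + 15/2 + 15/1 = 1195757/24024 ≈ 49.773.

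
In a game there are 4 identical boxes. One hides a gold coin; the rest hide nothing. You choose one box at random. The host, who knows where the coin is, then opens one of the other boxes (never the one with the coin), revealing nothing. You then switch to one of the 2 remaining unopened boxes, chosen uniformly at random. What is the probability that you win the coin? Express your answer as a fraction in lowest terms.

Your original box holds the coin with probability 1/4, so the other 3 collectively hold it with probability 3/4.
The host can always find an empty box to open, so this doesn't change that 3/4; it is now spread over the 2 remaining unopened boxes.
P(win by switching) = (3/4) · (1/2) = 3/8.

3/8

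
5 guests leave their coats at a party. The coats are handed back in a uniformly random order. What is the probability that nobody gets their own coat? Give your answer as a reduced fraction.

11/30

This is the derangement probability: permutations of 5 with no fixed point.
D(5) = 5! · (1 − 1/1! + 1/2! − ··· + (−1)^5/5!) = 44.
P = 44/120 = 11/30.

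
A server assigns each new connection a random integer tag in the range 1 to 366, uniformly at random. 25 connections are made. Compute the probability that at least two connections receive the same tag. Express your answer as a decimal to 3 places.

It's easier to compute the probability that all 25 are distinct.
P(all distinct) = 366/366 · 365/366 · ··· · 342/366 ≈ 0.432.
So the probability of at least one match is 1 − 0.432 = 0.568.

0.568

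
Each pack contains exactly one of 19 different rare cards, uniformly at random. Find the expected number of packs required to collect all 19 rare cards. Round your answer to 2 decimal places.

67.41

After i distinct types are collected, each trial gives a new one with probability (19−i)/19, so the expected wait for the next new type is 19/(19−i).
E = 19/19 + 19/18 + 19/17 + 19/16 + 19/15 + 19/14 + 19/13 + 19/12 + 19/11 + 19/10 + 19/9 + 19/8 + 19/7 + 19/6 + 19/5 + 19/4 + 19/3 + 19/2 + 19/1 = 275295799/4084080 ≈ 67.41.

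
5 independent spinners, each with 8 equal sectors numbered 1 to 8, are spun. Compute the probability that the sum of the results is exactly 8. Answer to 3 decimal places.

There are 8^5 = 32768 equally likely outcomes.
The number of ordered 5-tuples from {1,…,8} summing to 8 is 35.
P(sum = 8) = 35/32768 ≈ 0.001.

0.001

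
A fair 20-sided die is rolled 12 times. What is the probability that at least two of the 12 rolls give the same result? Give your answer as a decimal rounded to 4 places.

0.9853

P(all 12 different) = 20/20 · 19/20 · ··· · 9/20 ≈ 0.0147.
P(at least two equal) = 1 − 0.0147 = 0.9853.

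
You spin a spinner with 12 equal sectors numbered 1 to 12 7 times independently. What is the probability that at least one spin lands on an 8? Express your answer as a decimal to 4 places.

0.4561

P(no spin lands on an 8) = (11/12)^7 ≈ 0.5439.
P(at least one) = 1 − 0.5439 = 0.4561.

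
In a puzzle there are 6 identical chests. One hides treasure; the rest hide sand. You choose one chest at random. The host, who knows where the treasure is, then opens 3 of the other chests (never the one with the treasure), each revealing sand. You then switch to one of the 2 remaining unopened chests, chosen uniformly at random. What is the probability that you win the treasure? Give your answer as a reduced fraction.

Your original chest holds the treasure with probability 1/6, so the other 5 collectively hold it with probability 5/6.
The host can always find 3 empty chests to open, so the reveals don't change that 5/6; it is now spread over the 2 remaining unopened chests.
P(win by switching) = (5/6) · (1/2) = 5/12.

5/12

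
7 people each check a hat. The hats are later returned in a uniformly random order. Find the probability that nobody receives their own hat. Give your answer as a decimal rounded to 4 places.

This is the derangement probability: permutations of 7 with no fixed point.
D(7) = 7! · (1 − 1/1! + 1/2! − ··· + (−1)^7/7!) = 1854.
P = 1854/5040 = 103/280 ≈ 0.3679.

0.3679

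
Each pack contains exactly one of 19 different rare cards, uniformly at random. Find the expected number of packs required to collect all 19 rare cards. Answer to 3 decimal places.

After i distinct types are collected, each trial gives a new one with probability (19−i)/19, so the expected wait for the next new type is 19/(19−i).
E = 19/19 + 19/18 + 19/17 + 19/16 + 19/15 + 19/14 + 19/13 + 19/12 + 19/11 + 19/10 + 19/9 + 19/8 + 19/7 + 19/6 + 19/5 + 19/4 + 19/3 + 19/2 + 19/1 = 275295799/4084080 ≈ 67.407.

67.407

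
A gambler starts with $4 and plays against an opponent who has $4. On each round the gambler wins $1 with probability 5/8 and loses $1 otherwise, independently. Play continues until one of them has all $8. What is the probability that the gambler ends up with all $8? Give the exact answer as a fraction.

625/706

Let r = q/p = (3/8)/(5/8) = 3/5. The recurrence P(i) = p·P(i+1) + q·P(i−1) with P(0)=0, P(8)=1 gives P(i) = (1 − r^i)/(1 − r^8).
P(4) = (1 − (3/5)^4) / (1 − (3/5)^8) = 625/706.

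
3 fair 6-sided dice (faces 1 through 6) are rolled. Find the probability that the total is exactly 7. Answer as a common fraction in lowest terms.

5/72

There are 6^3 = 216 equally likely outcomes.
The number of ordered 3-tuples from {1,…,6} summing to 7 is 15.
P(sum = 7) = 15/216 = 5/72.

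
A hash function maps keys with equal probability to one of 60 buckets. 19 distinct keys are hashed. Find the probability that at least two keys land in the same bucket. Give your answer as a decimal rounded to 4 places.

0.9592

It's easier to compute the probability that all 19 are distinct.
P(all distinct) = 60/60 · 59/60 · ··· · 42/60 ≈ 0.0408.
So the probability of at least one match is 1 − 0.0408 = 0.9592.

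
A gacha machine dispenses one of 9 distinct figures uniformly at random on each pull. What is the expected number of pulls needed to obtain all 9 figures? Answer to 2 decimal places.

After i distinct types are collected, each trial gives a new one with probability (9−i)/9, so the expected wait for the next new type is 9/(9−i).
E = 9/9 + 9/8 + 9/7 + 9/6 + 9/5 + 9/4 + 9/3 + 9/2 + 9/1 = 7129/280 ≈ 25.46.

25.46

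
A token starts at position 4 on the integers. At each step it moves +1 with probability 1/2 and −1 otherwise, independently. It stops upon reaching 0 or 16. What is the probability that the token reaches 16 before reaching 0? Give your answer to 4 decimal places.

0.2500

With a fair step, P(i) = ½P(i−1) + ½P(i+1) with P(0)=0, P(16)=1 has the linear solution P(i) = i/16.
P(4) = 4/16 = 1/4 ≈ 0.2500.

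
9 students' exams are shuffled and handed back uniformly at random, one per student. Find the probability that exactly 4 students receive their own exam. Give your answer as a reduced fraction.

Choose which 4 of the 9 are fixed: C(9,4) = 126 ways.
The remaining 5 must have no fixed point: D(5) = 44.
P = 126·44/362880 = 11/720.

11/720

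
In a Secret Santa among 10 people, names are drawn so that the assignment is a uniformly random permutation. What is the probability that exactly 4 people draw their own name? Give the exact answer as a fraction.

Choose which 4 of the 10 are fixed: C(10,4) = 210 ways.
The remaining 6 must have no fixed point: D(6) = 265.
P = 210·265/3628800 = 53/3456.

53/3456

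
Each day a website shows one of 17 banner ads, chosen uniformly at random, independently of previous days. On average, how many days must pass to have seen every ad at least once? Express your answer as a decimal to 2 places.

After i distinct types are collected, each trial gives a new one with probability (17−i)/17, so the expected wait for the next new type is 17/(17−i).
E = 17/17 + 17/16 + 17/15 + 17/14 + 17/13 + 17/12 + 17/11 + 17/10 + 17/9 + 17/8 + 17/7 + 17/6 + 17/5 + 17/4 + 17/3 + 17/2 + 17/1 = 42142223/720720 ≈ 58.47.

58.47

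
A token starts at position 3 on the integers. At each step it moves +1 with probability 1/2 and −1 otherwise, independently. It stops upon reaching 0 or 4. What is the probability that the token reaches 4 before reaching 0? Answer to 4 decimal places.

With a fair step, P(i) = ½P(i−1) + ½P(i+1) with P(0)=0, P(4)=1 has the linear solution P(i) = i/4.
P(3) = 3/4 ≈ 0.7500.

0.7500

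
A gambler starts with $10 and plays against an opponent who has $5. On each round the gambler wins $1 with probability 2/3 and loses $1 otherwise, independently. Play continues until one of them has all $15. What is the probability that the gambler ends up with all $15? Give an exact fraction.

1056/1057

Let r = q/p = (1/3)/(2/3) = 1/2. The recurrence P(i) = p·P(i+1) + q·P(i−1) with P(0)=0, P(15)=1 gives P(i) = (1 − r^i)/(1 − r^15).
P(10) = (1 − (1/2)^10) / (1 − (1/2)^15) = 1056/1057.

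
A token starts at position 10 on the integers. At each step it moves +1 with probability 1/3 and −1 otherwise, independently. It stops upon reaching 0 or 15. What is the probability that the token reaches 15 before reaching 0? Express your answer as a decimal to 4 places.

Let r = q/p = (2/3)/(1/3) = 2. The recurrence P(i) = p·P(i+1) + q·P(i−1) with P(0)=0, P(15)=1 gives P(i) = (1 − r^i)/(1 − r^15).
P(10) = (1 − (2)^10) / (1 − (2)^15) = 33/1057 ≈ 0.0312.

0.0312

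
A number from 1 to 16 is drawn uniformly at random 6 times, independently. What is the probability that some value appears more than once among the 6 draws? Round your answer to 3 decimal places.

P(all 6 different) = 16/16 · 15/16 · ··· · 11/16 ≈ 0.344.
P(at least two equal) = 1 − 0.344 = 0.656.

0.656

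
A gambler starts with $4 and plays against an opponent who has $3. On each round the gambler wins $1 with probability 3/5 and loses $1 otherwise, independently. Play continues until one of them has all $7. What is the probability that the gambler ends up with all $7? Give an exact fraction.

Let r = q/p = (2/5)/(3/5) = 2/3. The recurrence P(i) = p·P(i+1) + q·P(i−1) with P(0)=0, P(7)=1 gives P(i) = (1 − r^i)/(1 − r^7).
P(4) = (1 − (2/3)^4) / (1 − (2/3)^7) = 1755/2059.

1755/2059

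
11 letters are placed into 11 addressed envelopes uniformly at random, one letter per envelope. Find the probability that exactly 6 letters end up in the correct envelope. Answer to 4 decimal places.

Choose which 6 of the 11 are fixed: C(11,6) = 462 ways.
The remaining 5 must have no fixed point: D(5) = 44.
P = 462·44/39916800 = 11/21600 ≈ 0.0005.

0.0005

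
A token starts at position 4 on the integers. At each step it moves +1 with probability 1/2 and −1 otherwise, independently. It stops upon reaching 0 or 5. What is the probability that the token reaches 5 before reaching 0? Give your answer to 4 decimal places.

0.8000

With a fair step, P(i) = ½P(i−1) + ½P(i+1) with P(0)=0, P(5)=1 has the linear solution P(i) = i/5.
P(4) = 4/5 ≈ 0.8000.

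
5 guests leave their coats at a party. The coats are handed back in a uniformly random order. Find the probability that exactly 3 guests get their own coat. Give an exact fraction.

Choose which 3 of the 5 are fixed: C(5,3) = 10 ways.
The remaining 2 must have no fixed point: D(2) = 1.
P = 10·1/120 = 1/12.

1/12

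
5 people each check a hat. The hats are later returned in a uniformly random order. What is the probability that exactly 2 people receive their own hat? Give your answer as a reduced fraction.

1/6

Choose which 2 of the 5 are fixed: C(5,2) = 10 ways.
The remaining 3 must have no fixed point: D(3) = 2.
P = 10·2/120 = 1/6.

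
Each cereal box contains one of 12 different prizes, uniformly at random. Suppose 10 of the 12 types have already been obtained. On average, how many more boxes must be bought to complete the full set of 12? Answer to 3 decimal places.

18.000

Starting from 10 distinct types, each trial gives a new one with probability (12−i)/12 when i types are held, so the wait for the next new type is 12/(12−i).
E = 12/2 + 12/1 = 18 ≈ 18.000.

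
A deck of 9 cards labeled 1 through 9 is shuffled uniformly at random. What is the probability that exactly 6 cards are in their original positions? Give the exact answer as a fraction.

Choose which 6 of the 9 are fixed: C(9,6) = 84 ways.
The remaining 3 must have no fixed point: D(3) = 2.
P = 84·2/362880 = 1/2160.

1/2160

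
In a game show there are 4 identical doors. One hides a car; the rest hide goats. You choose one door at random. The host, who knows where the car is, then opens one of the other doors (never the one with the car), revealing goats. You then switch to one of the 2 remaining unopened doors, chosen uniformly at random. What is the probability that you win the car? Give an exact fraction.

Your original door holds the car with probability 1/4, so the other 3 collectively hold it with probability 3/4.
The host can always find an empty door to open, so this doesn't change that 3/4; it is now spread over the 2 remaining unopened doors.
P(win by switching) = (3/4) · (1/2) = 3/8.

3/8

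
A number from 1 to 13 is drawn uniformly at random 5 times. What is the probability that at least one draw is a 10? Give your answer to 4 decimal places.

0.3298

P(no draw is a 10) = (12/13)^5 ≈ 0.6702.
P(at least one) = 1 − 0.6702 = 0.3298.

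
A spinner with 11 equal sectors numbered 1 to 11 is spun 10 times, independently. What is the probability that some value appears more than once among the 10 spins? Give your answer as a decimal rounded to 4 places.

0.9985

P(all 10 different) = 11/11 · 10/11 · ··· · 2/11 ≈ 0.0015.
P(at least two equal) = 1 − 0.0015 = 0.9985.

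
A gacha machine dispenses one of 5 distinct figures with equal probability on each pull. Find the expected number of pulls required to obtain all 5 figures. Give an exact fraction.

After i distinct types are collected, each trial gives a new one with probability (5−i)/5, so the expected wait for the next new type is 5/(5−i).
E = 5/5 + 5/4 + 5/3 + 5/2 + 5/1 = 137/12.

137/12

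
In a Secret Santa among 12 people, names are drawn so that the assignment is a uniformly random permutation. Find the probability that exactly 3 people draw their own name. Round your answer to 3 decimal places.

0.061

Choose which 3 of the 12 are fixed: C(12,3) = 220 ways.
The remaining 9 must have no fixed point: D(9) = 133496.
P = 220·133496/479001600 = 16687/272160 ≈ 0.061.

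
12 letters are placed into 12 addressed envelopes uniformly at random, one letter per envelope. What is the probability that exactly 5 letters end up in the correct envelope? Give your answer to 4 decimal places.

Choose which 5 of the 12 are fixed: C(12,5) = 792 ways.
The remaining 7 must have no fixed point: D(7) = 1854.
P = 792·1854/479001600 = 103/33600 ≈ 0.0031.

0.0031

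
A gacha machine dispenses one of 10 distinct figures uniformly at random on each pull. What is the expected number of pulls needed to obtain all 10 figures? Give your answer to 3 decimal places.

After i distinct types are collected, each trial gives a new one with probability (10−i)/10, so the expected wait for the next new type is 10/(10−i).
E = 10/10 + 10/9 + 10/8 + 10/7 + 10/6 + 10/5 + 10/4 + 10/3 + 10/2 + 10/1 = 7381/252 ≈ 29.290.

29.290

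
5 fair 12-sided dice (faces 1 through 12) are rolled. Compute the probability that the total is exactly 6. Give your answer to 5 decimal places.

0.00002

There are 12^5 = 248832 equally likely outcomes.
The number of ordered 5-tuples from {1,…,12} summing to 6 is 5.
P(sum = 6) = 5/248832 ≈ 0.00002.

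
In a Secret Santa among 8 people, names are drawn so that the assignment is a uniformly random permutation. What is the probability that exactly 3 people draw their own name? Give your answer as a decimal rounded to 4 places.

0.0611

Choose which 3 of the 8 are fixed: C(8,3) = 56 ways.
The remaining 5 must have no fixed point: D(5) = 44.
P = 56·44/40320 = 11/180 ≈ 0.0611.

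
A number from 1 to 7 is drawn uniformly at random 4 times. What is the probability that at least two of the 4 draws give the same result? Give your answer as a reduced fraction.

P(all 4 different) = 7/7 · 6/7 · ··· · 4/7 = 120/343.
P(at least two equal) = 1 − 120/343 = 223/343.

223/343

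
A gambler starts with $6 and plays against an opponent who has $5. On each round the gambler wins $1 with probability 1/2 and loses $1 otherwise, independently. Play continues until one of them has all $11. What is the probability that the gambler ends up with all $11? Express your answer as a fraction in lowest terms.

With a fair step, P(i) = ½P(i−1) + ½P(i+1) with P(0)=0, P(11)=1 has the linear solution P(i) = i/11.
P(6) = 6/11.

6/11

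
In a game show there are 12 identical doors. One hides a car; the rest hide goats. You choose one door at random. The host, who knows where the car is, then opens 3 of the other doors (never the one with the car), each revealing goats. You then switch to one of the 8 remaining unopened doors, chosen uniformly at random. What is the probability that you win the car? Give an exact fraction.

11/96

Your original door holds the car with probability 1/12, so the other 11 collectively hold it with probability 11/12.
The host can always find 3 empty doors to open, so the reveals don't change that 11/12; it is now spread over the 8 remaining unopened doors.
P(win by switching) = (11/12) · (1/8) = 11/96.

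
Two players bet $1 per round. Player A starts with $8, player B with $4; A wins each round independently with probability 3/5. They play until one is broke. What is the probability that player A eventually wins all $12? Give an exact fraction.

Let r = q/p = (2/5)/(3/5) = 2/3. The recurrence P(i) = p·P(i+1) + q·P(i−1) with P(0)=0, P(12)=1 gives P(i) = (1 − r^i)/(1 − r^12).
P(8) = (1 − (2/3)^8) / (1 − (2/3)^12) = 7857/8113.

7857/8113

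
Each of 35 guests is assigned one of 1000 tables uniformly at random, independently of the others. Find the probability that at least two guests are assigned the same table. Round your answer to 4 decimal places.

0.4523

It's easier to compute the probability that all 35 are distinct.
P(all distinct) = 1000/1000 · 999/1000 · ··· · 966/1000 ≈ 0.5477.
So the probability of at least one match is 1 − 0.5477 = 0.4523.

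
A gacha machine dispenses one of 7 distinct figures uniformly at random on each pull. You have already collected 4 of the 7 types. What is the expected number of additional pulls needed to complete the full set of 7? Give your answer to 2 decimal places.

12.83

Starting from 4 distinct types, each trial gives a new one with probability (7−i)/7 when i types are held, so the wait for the next new type is 7/(7−i).
E = 7/3 + 7/2 + 7/1 = 77/6 ≈ 12.83.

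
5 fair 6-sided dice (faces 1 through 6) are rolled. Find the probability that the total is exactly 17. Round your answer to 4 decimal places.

0.1003

There are 6^5 = 7776 equally likely outcomes.
The number of ordered 5-tuples from {1,…,6} summing to 17 is 780.
P(sum = 17) = 780/7776 = 65/648 ≈ 0.1003.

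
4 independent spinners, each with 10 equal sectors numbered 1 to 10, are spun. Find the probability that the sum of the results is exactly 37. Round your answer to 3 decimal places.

There are 10^4 = 10000 equally likely outcomes.
The number of ordered 4-tuples from {1,…,10} summing to 37 is 20.
P(sum = 37) = 20/10000 = 1/500 ≈ 0.002.

0.002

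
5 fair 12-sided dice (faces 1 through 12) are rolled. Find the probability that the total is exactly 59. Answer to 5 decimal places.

0.00002

There are 12^5 = 248832 equally likely outcomes.
The number of ordered 5-tuples from {1,…,12} summing to 59 is 5.
P(sum = 59) = 5/248832 ≈ 0.00002.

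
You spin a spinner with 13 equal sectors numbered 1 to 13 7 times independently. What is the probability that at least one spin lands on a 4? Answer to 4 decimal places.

P(no spin lands on a 4) = (12/13)^7 ≈ 0.5710.
P(at least one) = 1 − 0.5710 = 0.4290.

0.4290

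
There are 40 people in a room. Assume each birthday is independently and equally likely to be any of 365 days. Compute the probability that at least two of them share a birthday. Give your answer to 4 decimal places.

It's easier to compute the probability that all 40 are distinct.
P(all distinct) = 365/365 · 364/365 · ··· · 326/365 ≈ 0.1088.
So the probability of at least one match is 1 − 0.1088 = 0.8912.

0.8912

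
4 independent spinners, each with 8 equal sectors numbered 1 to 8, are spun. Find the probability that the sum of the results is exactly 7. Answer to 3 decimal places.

There are 8^4 = 4096 equally likely outcomes.
The number of ordered 4-tuples from {1,…,8} summing to 7 is 20.
P(sum = 7) = 20/4096 = 5/1024 ≈ 0.005.

0.005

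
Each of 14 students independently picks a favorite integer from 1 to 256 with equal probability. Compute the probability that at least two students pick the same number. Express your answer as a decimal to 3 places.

It's easier to compute the probability that all 14 are distinct.
P(all distinct) = 256/256 · 255/256 · ··· · 243/256 ≈ 0.696.
So the probability of at least one match is 1 − 0.696 = 0.304.

0.304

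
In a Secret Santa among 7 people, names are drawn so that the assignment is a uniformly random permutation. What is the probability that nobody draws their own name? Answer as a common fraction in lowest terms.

103/280

This is the derangement probability: permutations of 7 with no fixed point.
D(7) = 7! · (1 − 1/1! + 1/2! − ··· + (−1)^7/7!) = 1854.
P = 1854/5040 = 103/280.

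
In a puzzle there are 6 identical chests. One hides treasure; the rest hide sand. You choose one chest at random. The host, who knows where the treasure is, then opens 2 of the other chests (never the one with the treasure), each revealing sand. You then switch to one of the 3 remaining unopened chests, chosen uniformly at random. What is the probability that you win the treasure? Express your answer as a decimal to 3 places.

Your original chest holds the treasure with probability 1/6, so the other 5 collectively hold it with probability 5/6.
The host can always find 2 empty chests to open, so the reveals don't change that 5/6; it is now spread over the 3 remaining unopened chests.
P(win by switching) = (5/6) · (1/3) = 5/18 ≈ 0.278.

0.278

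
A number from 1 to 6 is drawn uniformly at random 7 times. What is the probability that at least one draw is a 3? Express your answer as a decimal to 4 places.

P(no draw is a 3) = (5/6)^7 ≈ 0.2791.
P(at least one) = 1 − 0.2791 = 0.7209.

0.7209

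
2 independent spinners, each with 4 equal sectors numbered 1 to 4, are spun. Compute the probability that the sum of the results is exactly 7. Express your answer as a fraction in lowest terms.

There are 4^2 = 16 equally likely outcomes.
The number of ordered 2-tuples from {1,…,4} summing to 7 is 2.
P(sum = 7) = 2/16 = 1/8.

1/8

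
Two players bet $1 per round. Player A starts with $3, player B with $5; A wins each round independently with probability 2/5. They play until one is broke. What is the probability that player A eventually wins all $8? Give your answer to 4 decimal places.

0.0964

Let r = q/p = (3/5)/(2/5) = 3/2. The recurrence P(i) = p·P(i+1) + q·P(i−1) with P(0)=0, P(8)=1 gives P(i) = (1 − r^i)/(1 − r^8).
P(3) = (1 − (3/2)^3) / (1 − (3/2)^8) = 608/6305 ≈ 0.0964.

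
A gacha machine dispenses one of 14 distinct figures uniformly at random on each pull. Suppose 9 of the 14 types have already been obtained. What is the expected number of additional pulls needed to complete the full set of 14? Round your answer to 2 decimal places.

Starting from 9 distinct types, each trial gives a new one with probability (14−i)/14 when i types are held, so the wait for the next new type is 14/(14−i).
E = 14/5 + 14/4 + 14/3 + 14/2 + 14/1 = 959/30 ≈ 31.97.

31.97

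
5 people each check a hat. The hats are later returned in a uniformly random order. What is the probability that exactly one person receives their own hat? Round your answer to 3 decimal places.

0.375

Choose which one is fixed: C(5,1) = 5 ways.
The remaining 4 must have no fixed point: D(4) = 9.
P = 5·9/120 = 3/8 ≈ 0.375.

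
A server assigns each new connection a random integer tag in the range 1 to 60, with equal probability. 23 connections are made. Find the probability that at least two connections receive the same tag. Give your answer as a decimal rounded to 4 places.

It's easier to compute the probability that all 23 are distinct.
P(all distinct) = 60/60 · 59/60 · ··· · 38/60 ≈ 0.0077.
So the probability of at least one match is 1 − 0.0077 = 0.9923.

0.9923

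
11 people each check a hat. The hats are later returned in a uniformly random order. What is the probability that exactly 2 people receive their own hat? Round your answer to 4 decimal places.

0.1839

Choose which 2 of the 11 are fixed: C(11,2) = 55 ways.
The remaining 9 must have no fixed point: D(9) = 133496.
P = 55·133496/39916800 = 16687/90720 ≈ 0.1839.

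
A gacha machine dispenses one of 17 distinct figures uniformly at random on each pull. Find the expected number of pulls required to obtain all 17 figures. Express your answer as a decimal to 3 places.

58.472

After i distinct types are collected, each trial gives a new one with probability (17−i)/17, so the expected wait for the next new type is 17/(17−i).
E = 17/17 + 17/16 + 17/15 + 17/14 + 17/13 + 17/12 + 17/11 + 17/10 + 17/9 + 17/8 + 17/7 + 17/6 + 17/5 + 17/4 + 17/3 + 17/2 + 17/1 = 42142223/720720 ≈ 58.472.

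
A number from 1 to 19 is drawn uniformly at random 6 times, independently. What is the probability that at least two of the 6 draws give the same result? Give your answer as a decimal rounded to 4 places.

0.5848

P(all 6 different) = 19/19 · 18/19 · ··· · 14/19 ≈ 0.4152.
P(at least two equal) = 1 − 0.4152 = 0.5848.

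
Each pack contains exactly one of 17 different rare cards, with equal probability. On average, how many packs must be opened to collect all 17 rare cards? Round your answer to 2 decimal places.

58.47

After i distinct types are collected, each trial gives a new one with probability (17−i)/17, so the expected wait for the next new type is 17/(17−i).
E = 17/17 + 17/16 + 17/15 + 17/14 + 17/13 + 17/12 + 17/11 + 17/10 + 17/9 + 17/8 + 17/7 + 17/6 + 17/5 + 17/4 + 17/3 + 17/2 + 17/1 = 42142223/720720 ≈ 58.47.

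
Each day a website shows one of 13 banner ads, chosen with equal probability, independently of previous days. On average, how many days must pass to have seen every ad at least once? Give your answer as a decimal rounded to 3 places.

After i distinct types are collected, each trial gives a new one with probability (13−i)/13, so the expected wait for the next new type is 13/(13−i).
E = 13/13 + 13/12 + 13/11 + 13/10 + 13/9 + 13/8 + 13/7 + 13/6 + 13/5 + 13/4 + 13/3 + 13/2 + 13/1 = 1145993/27720 ≈ 41.342.

41.342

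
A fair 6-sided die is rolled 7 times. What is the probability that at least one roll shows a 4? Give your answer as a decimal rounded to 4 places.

0.7209

P(no roll shows a 4) = (5/6)^7 ≈ 0.2791.
P(at least one) = 1 − 0.2791 = 0.7209.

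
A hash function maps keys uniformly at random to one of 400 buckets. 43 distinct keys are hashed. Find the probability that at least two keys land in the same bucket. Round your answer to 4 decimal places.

0.9039

It's easier to compute the probability that all 43 are distinct.
P(all distinct) = 400/400 · 399/400 · ··· · 358/400 ≈ 0.0961.
So the probability of at least one match is 1 − 0.0961 = 0.9039.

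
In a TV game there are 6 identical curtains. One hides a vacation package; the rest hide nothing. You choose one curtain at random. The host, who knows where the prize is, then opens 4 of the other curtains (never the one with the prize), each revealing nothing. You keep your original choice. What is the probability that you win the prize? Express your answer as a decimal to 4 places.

0.1667

The host can always open 4 empty curtains regardless of your choice, so the reveals give no information about your original curtain.
P(win by staying) = 1/6 ≈ 0.1667.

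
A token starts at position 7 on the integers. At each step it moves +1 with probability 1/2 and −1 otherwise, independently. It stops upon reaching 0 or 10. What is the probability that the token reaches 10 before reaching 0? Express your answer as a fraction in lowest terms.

7/10

With a fair step, P(i) = ½P(i−1) + ½P(i+1) with P(0)=0, P(10)=1 has the linear solution P(i) = i/10.
P(7) = 7/10.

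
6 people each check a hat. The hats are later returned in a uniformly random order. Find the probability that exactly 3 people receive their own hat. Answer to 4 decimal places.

Choose which 3 of the 6 are fixed: C(6,3) = 20 ways.
The remaining 3 must have no fixed point: D(3) = 2.
P = 20·2/720 = 1/18 ≈ 0.0556.

0.0556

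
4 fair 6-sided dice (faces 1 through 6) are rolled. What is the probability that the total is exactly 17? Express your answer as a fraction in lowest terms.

13/162

There are 6^4 = 1296 equally likely outcomes.
The number of ordered 4-tuples from {1,…,6} summing to 17 is 104.
P(sum = 17) = 104/1296 = 13/162.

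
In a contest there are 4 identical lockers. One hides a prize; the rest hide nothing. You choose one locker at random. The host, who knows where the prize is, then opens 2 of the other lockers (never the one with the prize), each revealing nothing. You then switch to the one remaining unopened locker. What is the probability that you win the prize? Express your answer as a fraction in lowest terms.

3/4

Your original locker holds the prize with probability 1/4, so the other 3 collectively hold it with probability 3/4.
The host can always find 2 empty lockers to open, so the reveals don't change that 3/4; it is now spread over the 1 remaining unopened locker.
P(win by switching) = (3/4) · (1/1) = 3/4.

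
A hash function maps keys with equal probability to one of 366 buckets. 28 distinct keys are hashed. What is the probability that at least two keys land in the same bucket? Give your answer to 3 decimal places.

It's easier to compute the probability that all 28 are distinct.
P(all distinct) = 366/366 · 365/366 · ··· · 339/366 ≈ 0.347.
So the probability of at least one match is 1 − 0.347 = 0.653.

0.653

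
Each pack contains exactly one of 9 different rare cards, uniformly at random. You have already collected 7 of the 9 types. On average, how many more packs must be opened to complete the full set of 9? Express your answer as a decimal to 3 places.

Starting from 7 distinct types, each trial gives a new one with probability (9−i)/9 when i types are held, so the wait for the next new type is 9/(9−i).
E = 9/2 + 9/1 = 27/2 ≈ 13.500.

13.500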